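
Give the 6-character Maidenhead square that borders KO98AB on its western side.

KO88xb

Longitude subsquare a = 0; −1 → -1, wraps to 23 = x, carry into square.
Longitude square 9; −1 → 8.
The latitude characters are unchanged.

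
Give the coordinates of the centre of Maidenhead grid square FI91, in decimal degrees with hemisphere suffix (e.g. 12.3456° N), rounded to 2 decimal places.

8.50° S, 61.00° W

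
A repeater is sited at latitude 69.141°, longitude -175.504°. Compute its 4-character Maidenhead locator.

Offset from 180°W / 90°S: lon 4.50°, lat 159.14°.
Field (20°×10°, letters A–R): 4.50/20 → 0 → A, 159.14/10 → 15 → P; chars AP.
Square (2°×1°, digits 0–9): 4.50/2 → 2, 9.14/1 → 9; chars 29.

AP29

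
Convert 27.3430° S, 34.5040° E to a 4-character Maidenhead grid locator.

KG72

Add 180° to longitude and 90° to latitude: 214.50, 62.66.
Field: lon ⌊214.50/20⌋ = 10 → K; lat ⌊62.66/10⌋ = 6 → G.
Square: lon ⌊14.50/2⌋ = 7; lat ⌊2.66/1⌋ = 2.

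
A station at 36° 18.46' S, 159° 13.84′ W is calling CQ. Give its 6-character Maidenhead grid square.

BF03jq

Add 180° to longitude and 90° to latitude: 20.7693, 53.6923.
Field (20°×10°, letters A–R): 20.7693/20 → 1 → B, 53.6923/10 → 5 → F; chars BF.
Square (2°×1°, digits 0–9): 0.7693/2 → 0, 3.6923/1 → 3; chars 03.
Subsquare (5′×2.5′, letters a–x): 0.7693/0.0833333 → 9 → j, 0.6923/0.0416667 → 16 → q; chars jq.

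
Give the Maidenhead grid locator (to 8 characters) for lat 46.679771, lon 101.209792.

Add 180° to longitude and 90° to latitude: 281.20979, 136.67977.
Field (20°×10°, letters A–R): 281.20979/20 → 14 → O, 136.67977/10 → 13 → N; chars ON.
Square (2°×1°, digits 0–9): 1.20979/2 → 0, 6.67977/1 → 6; chars 06.
Subsquare (5′×2.5′, letters a–x): 1.20979/0.0833333 → 14 → o, 0.67977/0.0416667 → 16 → q; chars oq.
Extended square (30″×15″, digits 0–9): 0.04313/0.00833333 → 5, 0.01310/0.00416667 → 3; chars 53.

ON06oq53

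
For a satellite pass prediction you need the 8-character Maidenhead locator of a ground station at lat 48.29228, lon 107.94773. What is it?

ON38xh30

Add 180° to longitude and 90° to latitude: 287.94773, 138.29228.
Field (20°×10°, letters A–R): lon ⌊287.94773/20⌋ = 14 → O; lat ⌊138.29228/10⌋ = 13 → N.
Square (2°×1°, digits 0–9): lon ⌊7.94773/2⌋ = 3; lat ⌊8.29228/1⌋ = 8.
Subsquare (5′×2.5′, letters a–x): lon ⌊1.94773/0.0833333⌋ = 23 → x; lat ⌊0.29228/0.0416667⌋ = 7 → h.
Extended square (30″×15″, digits 0–9): lon ⌊0.03106/0.00833333⌋ = 3; lat ⌊0.00061/0.00416667⌋ = 0.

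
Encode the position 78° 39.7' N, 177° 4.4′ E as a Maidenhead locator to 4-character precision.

RQ88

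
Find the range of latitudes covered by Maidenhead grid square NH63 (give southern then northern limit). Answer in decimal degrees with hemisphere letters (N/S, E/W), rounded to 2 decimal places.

17.00° S, 16.00° S

Field N=13, H=7: +13·20° lon, +7·10° lat → SW at lon 80°, lat -20°.
Square 6, 3: +6·2° lon, +3·1° lat → SW at lon 92°, lat -17°.
Cell spans 2° lon × 1° lat.
south 17.00° S, north 16.00° S.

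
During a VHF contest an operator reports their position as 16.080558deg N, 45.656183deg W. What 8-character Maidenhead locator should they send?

Shift to the Maidenhead origin (180°W, 90°S): lon 134.34382, lat 106.08056.
Field: 134.34382/20 → 6 → G, 106.08056/10 → 10 → K; chars GK.
Square: 14.34382/2 → 7, 6.08056/1 → 6; chars 76.
Subsquare: 0.34382/0.0833333 → 4 → e, 0.08056/0.0416667 → 1 → b; chars eb.
Extended square: 0.01048/0.00833333 → 1, 0.03889/0.00416667 → 9; chars 19.

GK76eb19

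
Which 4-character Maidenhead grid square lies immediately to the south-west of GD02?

Longitude square 0; −1 → -1, wraps to 9, carry into field.
Longitude field G = 6; −1 → 5 = F.
Latitude square 2; −1 → 1.

FD91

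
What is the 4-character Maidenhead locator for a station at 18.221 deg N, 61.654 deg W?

FK98

Offset from 180°W / 90°S: lon 118.35°, lat 108.22°.
Field: lon ⌊118.35/20⌋ = 5 → F; lat ⌊108.22/10⌋ = 10 → K.
Square: lon ⌊18.35/2⌋ = 9; lat ⌊8.22/1⌋ = 8.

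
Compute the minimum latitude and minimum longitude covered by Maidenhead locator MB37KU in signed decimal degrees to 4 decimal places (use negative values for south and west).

-72.1667, 66.8333

Field M=12, B=1: +12·20° lon, +1·10° lat → SW at lon 60°, lat -80°.
Square 3, 7: +3·2° lon, +7·1° lat → SW at lon 66°, lat -73°.
Subsquare k=10, u=20: +10·0.0833333° lon, +20·0.0416667° lat → SW at lon 66.8333°, lat -72.1667°.
latitude -72.1667, longitude 66.8333.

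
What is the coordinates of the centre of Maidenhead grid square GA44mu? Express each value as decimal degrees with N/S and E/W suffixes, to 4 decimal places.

85.1458° S, 50.9583° W

Field G=6, A=0: +6·20° lon, +0·10° lat → SW at lon -60°, lat -90°.
Square 4, 4: +4·2° lon, +4·1° lat → SW at lon -52°, lat -86°.
Subsquare m=12, u=20: +12·0.0833333° lon, +20·0.0416667° lat → SW at lon -51°, lat -85.1667°.
Cell spans 0.0833333° lon × 0.0416667° lat. Centre is SW corner plus half of each.
latitude 85.1458° S, longitude 50.9583° W.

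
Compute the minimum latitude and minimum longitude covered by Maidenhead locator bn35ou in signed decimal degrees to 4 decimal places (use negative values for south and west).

Field B=1, N=13: +1·20° lon, +13·10° lat → SW at lon -160°, lat 40°.
Square 3, 5: +3·2° lon, +5·1° lat → SW at lon -154°, lat 45°.
Subsquare o=14, u=20: +14·0.0833333° lon, +20·0.0416667° lat → SW at lon -152.833°, lat 45.8333°.
latitude 45.8333, longitude -152.8333.

45.8333, -152.8333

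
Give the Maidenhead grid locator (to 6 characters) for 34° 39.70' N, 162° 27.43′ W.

Offset from 180°W / 90°S: lon 17.5428°, lat 124.6617°.
Field: 17.5428/20 → 0 → A, 124.6617/10 → 12 → M; chars AM.
Square: 17.5428/2 → 8, 4.6617/1 → 4; chars 84.
Subsquare: 1.5428/0.0833333 → 18 → s, 0.6617/0.0416667 → 15 → p; chars sp.

AM84sp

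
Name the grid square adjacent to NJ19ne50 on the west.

NJ19ne40

Longitude extended square 5; −1 → 4.
The latitude characters are unchanged.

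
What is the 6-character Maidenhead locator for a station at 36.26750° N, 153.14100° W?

Offset from 180°W / 90°S: lon 26.8590°, lat 126.2675°.
Field (20°×10°, letters A–R): 26.8590/20 → 1 → B, 126.2675/10 → 12 → M; chars BM.
Square (2°×1°, digits 0–9): 6.8590/2 → 3, 6.2675/1 → 6; chars 36.
Subsquare (5′×2.5′, letters a–x): 0.8590/0.0833333 → 10 → k, 0.2675/0.0416667 → 6 → g; chars kg.

BM36kg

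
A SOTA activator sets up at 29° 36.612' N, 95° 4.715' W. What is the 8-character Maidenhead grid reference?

EL29lo06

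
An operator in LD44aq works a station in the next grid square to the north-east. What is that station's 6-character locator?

LD44br

Longitude subsquare a = 0; +1 → 1 = b.
Latitude subsquare q = 16; +1 → 17 = r.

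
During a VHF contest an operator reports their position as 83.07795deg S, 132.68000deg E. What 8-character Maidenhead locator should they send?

PA66iw11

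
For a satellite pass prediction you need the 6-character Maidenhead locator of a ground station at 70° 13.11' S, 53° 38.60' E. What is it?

Shift to the Maidenhead origin (180°W, 90°S): lon 233.6433, lat 19.7815.
Field: lon ⌊233.6433/20⌋ = 11 → L; lat ⌊19.7815/10⌋ = 1 → B.
Square: lon ⌊13.6433/2⌋ = 6; lat ⌊9.7815/1⌋ = 9.
Subsquare: lon ⌊1.6433/0.0833333⌋ = 19 → t; lat ⌊0.7815/0.0416667⌋ = 18 → s.

LB69ts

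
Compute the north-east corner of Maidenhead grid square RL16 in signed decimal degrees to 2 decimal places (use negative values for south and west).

Field R=17, L=11: +17·20° lon, +11·10° lat → SW at lon 160°, lat 20°.
Square 1, 6: +1·2° lon, +6·1° lat → SW at lon 162°, lat 26°.
Cell spans 2° lon × 1° lat. NE corner is SW corner plus one full cell.
latitude 27.00, longitude 164.00.

27.00, 164.00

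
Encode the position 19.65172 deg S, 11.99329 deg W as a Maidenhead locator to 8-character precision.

Add 180° to longitude and 90° to latitude: 168.00671, 70.34828.
Field (20°×10°, letters A–R): 168.00671/20 → 8 → I, 70.34828/10 → 7 → H; chars IH.
Square (2°×1°, digits 0–9): 8.00671/2 → 4, 0.34828/1 → 0; chars 40.
Subsquare (5′×2.5′, letters a–x): 0.00671/0.0833333 → 0 → a, 0.34828/0.0416667 → 8 → i; chars ai.
Extended square (30″×15″, digits 0–9): 0.00671/0.00833333 → 0, 0.01495/0.00416667 → 3; chars 03.

IH40ai03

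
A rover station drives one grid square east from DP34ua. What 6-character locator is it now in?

Longitude subsquare u = 20; +1 → 21 = v.
The latitude characters are unchanged.

DP34va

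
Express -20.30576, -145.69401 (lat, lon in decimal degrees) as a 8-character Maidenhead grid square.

BG79dq66

Add 180° to longitude and 90° to latitude: 34.30599, 69.69424.
Field (20°×10°, letters A–R): 34.30599/20 → 1 → B, 69.69424/10 → 6 → G; chars BG.
Square (2°×1°, digits 0–9): 14.30599/2 → 7, 9.69424/1 → 9; chars 79.
Subsquare (5′×2.5′, letters a–x): 0.30599/0.0833333 → 3 → d, 0.69424/0.0416667 → 16 → q; chars dq.
Extended square (30″×15″, digits 0–9): 0.05599/0.00833333 → 6, 0.02757/0.00416667 → 6; chars 66.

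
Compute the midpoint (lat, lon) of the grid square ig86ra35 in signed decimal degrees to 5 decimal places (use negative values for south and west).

-23.97708, -2.55417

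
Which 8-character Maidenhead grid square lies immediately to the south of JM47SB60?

Latitude extended square 0; −1 → -1, wraps to 9, carry into subsquare.
Latitude subsquare b = 1; −1 → 0 = a.
The longitude characters are unchanged.

JM47sa69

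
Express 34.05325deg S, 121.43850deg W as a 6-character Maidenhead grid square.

Offset from 180°W / 90°S: lon 58.5615°, lat 55.9468°.
Field: 58.5615/20 → 2 → C, 55.9468/10 → 5 → F; chars CF.
Square: 18.5615/2 → 9, 5.9468/1 → 5; chars 95.
Subsquare: 0.5615/0.0833333 → 6 → g, 0.9468/0.0416667 → 22 → w; chars gw.

CF95gw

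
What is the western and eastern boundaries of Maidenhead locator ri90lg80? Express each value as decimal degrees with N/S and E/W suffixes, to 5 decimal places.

Field R=17, I=8: +17·20° lon, +8·10° lat → SW at lon 160°, lat -10°.
Square 9, 0: +9·2° lon, +0·1° lat → SW at lon 178°, lat -10°.
Subsquare l=11, g=6: +11·0.0833333° lon, +6·0.0416667° lat → SW at lon 178.917°, lat -9.75°.
Extended square 8, 0: +8·0.00833333° lon, +0·0.00416667° lat → SW at lon 178.983°, lat -9.75°.
Cell spans 0.00833333° lon × 0.00416667° lat.
west 178.98333° E, east 178.99167° E.

178.98333° E, 178.99167° E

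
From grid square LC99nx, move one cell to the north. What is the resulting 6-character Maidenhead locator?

LD90na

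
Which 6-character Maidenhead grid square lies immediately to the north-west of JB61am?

JB51xn

Longitude subsquare a = 0; −1 → -1, wraps to 23 = x, carry into square.
Longitude square 6; −1 → 5.
Latitude subsquare m = 12; +1 → 13 = n.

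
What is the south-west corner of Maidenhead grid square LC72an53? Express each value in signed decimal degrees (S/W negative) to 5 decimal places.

Field L=11, C=2: +11·20° lon, +2·10° lat → SW at lon 40°, lat -70°.
Square 7, 2: +7·2° lon, +2·1° lat → SW at lon 54°, lat -68°.
Subsquare a=0, n=13: +0·0.0833333° lon, +13·0.0416667° lat → SW at lon 54°, lat -67.4583°.
Extended square 5, 3: +5·0.00833333° lon, +3·0.00416667° lat → SW at lon 54.0417°, lat -67.4458°.
latitude -67.44583, longitude 54.04167.

-67.44583, 54.04167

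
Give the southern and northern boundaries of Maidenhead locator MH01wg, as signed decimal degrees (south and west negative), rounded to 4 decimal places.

Field M=12, H=7: +12·20° lon, +7·10° lat → SW at lon 60°, lat -20°.
Square 0, 1: +0·2° lon, +1·1° lat → SW at lon 60°, lat -19°.
Subsquare w=22, g=6: +22·0.0833333° lon, +6·0.0416667° lat → SW at lon 61.8333°, lat -18.75°.
Cell spans 0.0833333° lon × 0.0416667° lat.
south -18.7500, north -18.7083.

-18.7500, -18.7083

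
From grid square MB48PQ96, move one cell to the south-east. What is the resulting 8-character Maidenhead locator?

MB48qq05

Longitude extended square 9; +1 → 10, wraps to 0, carry into subsquare.
Longitude subsquare p = 15; +1 → 16 = q.
Latitude extended square 6; −1 → 5.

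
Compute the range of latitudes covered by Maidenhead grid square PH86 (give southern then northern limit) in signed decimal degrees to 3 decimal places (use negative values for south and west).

Field P=15, H=7: +15·20° lon, +7·10° lat → SW at lon 120°, lat -20°.
Square 8, 6: +8·2° lon, +6·1° lat → SW at lon 136°, lat -14°.
Cell spans 2° lon × 1° lat.
south -14.000, north -13.000.

-14.000, -13.000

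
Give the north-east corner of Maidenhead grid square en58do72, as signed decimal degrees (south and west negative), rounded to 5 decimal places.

48.59583, -89.68333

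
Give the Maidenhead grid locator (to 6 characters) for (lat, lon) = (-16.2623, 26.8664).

Offset from 180°W / 90°S: lon 206.8664°, lat 73.7377°.
Field: lon ⌊206.8664/20⌋ = 10 → K; lat ⌊73.7377/10⌋ = 7 → H.
Square: lon ⌊6.8664/2⌋ = 3; lat ⌊3.7377/1⌋ = 3.
Subsquare: lon ⌊0.8664/0.0833333⌋ = 10 → k; lat ⌊0.7377/0.0416667⌋ = 17 → r.

KH33kr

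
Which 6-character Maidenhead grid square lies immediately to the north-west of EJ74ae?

EJ64xf

Longitude subsquare a = 0; −1 → -1, wraps to 23 = x, carry into square.
Longitude square 7; −1 → 6.
Latitude subsquare e = 4; +1 → 5 = f.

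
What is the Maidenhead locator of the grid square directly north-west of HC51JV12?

Longitude extended square 1; −1 → 0.
Latitude extended square 2; +1 → 3.

HC51jv03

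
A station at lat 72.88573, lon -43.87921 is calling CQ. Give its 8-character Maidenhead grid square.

GQ82bv42

Add 180° to longitude and 90° to latitude: 136.12079, 162.88573.
Field (20°×10°, letters A–R): lon ⌊136.12079/20⌋ = 6 → G; lat ⌊162.88573/10⌋ = 16 → Q.
Square (2°×1°, digits 0–9): lon ⌊16.12079/2⌋ = 8; lat ⌊2.88573/1⌋ = 2.
Subsquare (5′×2.5′, letters a–x): lon ⌊0.12079/0.0833333⌋ = 1 → b; lat ⌊0.88573/0.0416667⌋ = 21 → v.
Extended square (30″×15″, digits 0–9): lon ⌊0.03746/0.00833333⌋ = 4; lat ⌊0.01073/0.00416667⌋ = 2.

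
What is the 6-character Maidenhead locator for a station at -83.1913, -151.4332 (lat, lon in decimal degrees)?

BA46gt

Offset from 180°W / 90°S: lon 28.5668°, lat 6.8087°.
Field: 28.5668/20 → 1 → B, 6.8087/10 → 0 → A; chars BA.
Square: 8.5668/2 → 4, 6.8087/1 → 6; chars 46.
Subsquare: 0.5668/0.0833333 → 6 → g, 0.8087/0.0416667 → 19 → t; chars gt.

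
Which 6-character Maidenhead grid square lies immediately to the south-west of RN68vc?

RN68ub

Longitude subsquare v = 21; −1 → 20 = u.
Latitude subsquare c = 2; −1 → 1 = b.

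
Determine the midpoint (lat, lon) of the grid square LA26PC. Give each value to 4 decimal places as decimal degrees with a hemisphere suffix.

83.8958° S, 45.2917° E

Field L=11, A=0: +11·20° lon, +0·10° lat → SW at lon 40°, lat -90°.
Square 2, 6: +2·2° lon, +6·1° lat → SW at lon 44°, lat -84°.
Subsquare p=15, c=2: +15·0.0833333° lon, +2·0.0416667° lat → SW at lon 45.25°, lat -83.9167°.
Cell spans 0.0833333° lon × 0.0416667° lat. Centre is SW corner plus half of each.
latitude 83.8958° S, longitude 45.2917° E.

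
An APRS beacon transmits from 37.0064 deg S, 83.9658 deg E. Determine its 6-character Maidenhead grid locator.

Shift to the Maidenhead origin (180°W, 90°S): lon 263.9658, lat 52.9936.
Field: lon ⌊263.9658/20⌋ = 13 → N; lat ⌊52.9936/10⌋ = 5 → F.
Square: lon ⌊3.9658/2⌋ = 1; lat ⌊2.9936/1⌋ = 2.
Subsquare: lon ⌊1.9658/0.0833333⌋ = 23 → x; lat ⌊0.9936/0.0416667⌋ = 23 → x.

NF12xx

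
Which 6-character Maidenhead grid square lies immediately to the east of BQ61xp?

BQ71ap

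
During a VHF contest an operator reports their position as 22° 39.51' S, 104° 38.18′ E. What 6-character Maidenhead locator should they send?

Offset from 180°W / 90°S: lon 284.6363°, lat 67.3415°.
Field: lon ⌊284.6363/20⌋ = 14 → O; lat ⌊67.3415/10⌋ = 6 → G.
Square: lon ⌊4.6363/2⌋ = 2; lat ⌊7.3415/1⌋ = 7.
Subsquare: lon ⌊0.6363/0.0833333⌋ = 7 → h; lat ⌊0.3415/0.0416667⌋ = 8 → i.

OG27hi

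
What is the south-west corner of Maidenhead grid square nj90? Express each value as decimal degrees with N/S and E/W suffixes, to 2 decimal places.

Field N=13, J=9: +13·20° lon, +9·10° lat → SW at lon 80°, lat 0°.
Square 9, 0: +9·2° lon, +0·1° lat → SW at lon 98°, lat 0°.
latitude 0.00° N, longitude 98.00° E.

0.00° N, 98.00° E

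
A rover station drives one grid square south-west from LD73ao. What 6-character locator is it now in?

Longitude subsquare a = 0; −1 → -1, wraps to 23 = x, carry into square.
Longitude square 7; −1 → 6.
Latitude subsquare o = 14; −1 → 13 = n.

LD63xn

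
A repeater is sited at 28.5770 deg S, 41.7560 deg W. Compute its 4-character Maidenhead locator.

GG91

Shift to the Maidenhead origin (180°W, 90°S): lon 138.24, lat 61.42.
Field: lon ⌊138.24/20⌋ = 6 → G; lat ⌊61.42/10⌋ = 6 → G.
Square: lon ⌊18.24/2⌋ = 9; lat ⌊1.42/1⌋ = 1.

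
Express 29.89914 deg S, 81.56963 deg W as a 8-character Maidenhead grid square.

EG90fc14

Offset from 180°W / 90°S: lon 98.43037°, lat 60.10086°.
Field (20°×10°, letters A–R): 98.43037/20 → 4 → E, 60.10086/10 → 6 → G; chars EG.
Square (2°×1°, digits 0–9): 18.43037/2 → 9, 0.10086/1 → 0; chars 90.
Subsquare (5′×2.5′, letters a–x): 0.43037/0.0833333 → 5 → f, 0.10086/0.0416667 → 2 → c; chars fc.
Extended square (30″×15″, digits 0–9): 0.01370/0.00833333 → 1, 0.01753/0.00416667 → 4; chars 14.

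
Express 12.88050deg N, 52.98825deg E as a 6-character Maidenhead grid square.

Offset from 180°W / 90°S: lon 232.9882°, lat 102.8805°.
Field: 232.9882/20 → 11 → L, 102.8805/10 → 10 → K; chars LK.
Square: 12.9882/2 → 6, 2.8805/1 → 2; chars 62.
Subsquare: 0.9882/0.0833333 → 11 → l, 0.8805/0.0416667 → 21 → v; chars lv.

LK62lv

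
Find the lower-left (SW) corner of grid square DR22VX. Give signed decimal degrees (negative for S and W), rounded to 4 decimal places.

Field D=3, R=17: +3·20° lon, +17·10° lat → SW at lon -120°, lat 80°.
Square 2, 2: +2·2° lon, +2·1° lat → SW at lon -116°, lat 82°.
Subsquare v=21, x=23: +21·0.0833333° lon, +23·0.0416667° lat → SW at lon -114.25°, lat 82.9583°.
latitude 82.9583, longitude -114.2500.

82.9583, -114.2500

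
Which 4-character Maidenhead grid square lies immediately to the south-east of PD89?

PD98

Longitude square 8; +1 → 9.
Latitude square 9; −1 → 8.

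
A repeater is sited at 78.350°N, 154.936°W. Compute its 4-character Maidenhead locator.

Shift to the Maidenhead origin (180°W, 90°S): lon 25.06, lat 168.35.
Field: 25.06/20 → 1 → B, 168.35/10 → 16 → Q; chars BQ.
Square: 5.06/2 → 2, 8.35/1 → 8; chars 28.

BQ28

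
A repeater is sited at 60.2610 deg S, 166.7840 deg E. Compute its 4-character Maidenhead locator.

RC39

Shift to the Maidenhead origin (180°W, 90°S): lon 346.78, lat 29.74.
Field (20°×10°, letters A–R): 346.78/20 → 17 → R, 29.74/10 → 2 → C; chars RC.
Square (2°×1°, digits 0–9): 6.78/2 → 3, 9.74/1 → 9; chars 39.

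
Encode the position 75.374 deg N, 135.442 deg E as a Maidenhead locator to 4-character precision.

PQ75

Shift to the Maidenhead origin (180°W, 90°S): lon 315.44, lat 165.37.
Field: lon ⌊315.44/20⌋ = 15 → P; lat ⌊165.37/10⌋ = 16 → Q.
Square: lon ⌊15.44/2⌋ = 7; lat ⌊5.37/1⌋ = 5.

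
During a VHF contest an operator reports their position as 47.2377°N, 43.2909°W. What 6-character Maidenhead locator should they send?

GN87if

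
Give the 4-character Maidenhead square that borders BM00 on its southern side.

BL09

Latitude square 0; −1 → -1, wraps to 9, carry into field.
Latitude field M = 12; −1 → 11 = L.
The longitude characters are unchanged.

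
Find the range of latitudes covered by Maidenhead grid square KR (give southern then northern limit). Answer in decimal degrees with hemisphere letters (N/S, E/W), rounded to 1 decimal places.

Field K=10, R=17: +10·20° lon, +17·10° lat → SW at lon 20°, lat 80°.
Cell spans 20° lon × 10° lat.
south 80.0° N, north 90.0° N.

80.0° N, 90.0° N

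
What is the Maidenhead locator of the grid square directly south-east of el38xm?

Longitude subsquare x = 23; +1 → 24, wraps to 0 = a, carry into square.
Longitude square 3; +1 → 4.
Latitude subsquare m = 12; −1 → 11 = l.

EL48al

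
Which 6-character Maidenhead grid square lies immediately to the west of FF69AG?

FF59xg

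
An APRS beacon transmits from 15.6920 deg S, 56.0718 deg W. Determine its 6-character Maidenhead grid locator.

Shift to the Maidenhead origin (180°W, 90°S): lon 123.9282, lat 74.3080.
Field: lon ⌊123.9282/20⌋ = 6 → G; lat ⌊74.3080/10⌋ = 7 → H.
Square: lon ⌊3.9282/2⌋ = 1; lat ⌊4.3080/1⌋ = 4.
Subsquare: lon ⌊1.9282/0.0833333⌋ = 23 → x; lat ⌊0.3080/0.0416667⌋ = 7 → h.

GH14xh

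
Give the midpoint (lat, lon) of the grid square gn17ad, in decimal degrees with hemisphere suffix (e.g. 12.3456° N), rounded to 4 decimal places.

Field G=6, N=13: +6·20° lon, +13·10° lat → SW at lon -60°, lat 40°.
Square 1, 7: +1·2° lon, +7·1° lat → SW at lon -58°, lat 47°.
Subsquare a=0, d=3: +0·0.0833333° lon, +3·0.0416667° lat → SW at lon -58°, lat 47.125°.
Cell spans 0.0833333° lon × 0.0416667° lat. Centre is SW corner plus half of each.
latitude 47.1458° N, longitude 57.9583° W.

47.1458° N, 57.9583° W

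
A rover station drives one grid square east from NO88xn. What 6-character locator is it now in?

NO98an

Longitude subsquare x = 23; +1 → 24, wraps to 0 = a, carry into square.
Longitude square 8; +1 → 9.
The latitude characters are unchanged.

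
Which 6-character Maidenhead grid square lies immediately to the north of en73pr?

EN73ps

Latitude subsquare r = 17; +1 → 18 = s.
The longitude characters are unchanged.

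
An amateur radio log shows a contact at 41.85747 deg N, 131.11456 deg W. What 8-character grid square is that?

Shift to the Maidenhead origin (180°W, 90°S): lon 48.88544, lat 131.85747.
Field: 48.88544/20 → 2 → C, 131.85747/10 → 13 → N; chars CN.
Square: 8.88544/2 → 4, 1.85747/1 → 1; chars 41.
Subsquare: 0.88544/0.0833333 → 10 → k, 0.85747/0.0416667 → 20 → u; chars ku.
Extended square: 0.05211/0.00833333 → 6, 0.02414/0.00416667 → 5; chars 65.

CN41ku65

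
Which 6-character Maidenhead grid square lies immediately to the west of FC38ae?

Longitude subsquare a = 0; −1 → -1, wraps to 23 = x, carry into square.
Longitude square 3; −1 → 2.
The latitude characters are unchanged.

FC28xe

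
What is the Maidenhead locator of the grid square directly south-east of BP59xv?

Longitude subsquare x = 23; +1 → 24, wraps to 0 = a, carry into square.
Longitude square 5; +1 → 6.
Latitude subsquare v = 21; −1 → 20 = u.

BP69au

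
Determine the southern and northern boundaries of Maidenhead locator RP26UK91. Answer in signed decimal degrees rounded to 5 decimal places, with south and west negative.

66.42083, 66.42500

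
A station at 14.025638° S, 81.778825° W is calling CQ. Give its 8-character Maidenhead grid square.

EH95cx63

Add 180° to longitude and 90° to latitude: 98.22118, 75.97436.
Field (20°×10°, letters A–R): lon ⌊98.22118/20⌋ = 4 → E; lat ⌊75.97436/10⌋ = 7 → H.
Square (2°×1°, digits 0–9): lon ⌊18.22118/2⌋ = 9; lat ⌊5.97436/1⌋ = 5.
Subsquare (5′×2.5′, letters a–x): lon ⌊0.22118/0.0833333⌋ = 2 → c; lat ⌊0.97436/0.0416667⌋ = 23 → x.
Extended square (30″×15″, digits 0–9): lon ⌊0.05451/0.00833333⌋ = 6; lat ⌊0.01603/0.00416667⌋ = 3.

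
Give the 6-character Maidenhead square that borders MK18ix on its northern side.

MK19ia

Latitude subsquare x = 23; +1 → 24, wraps to 0 = a, carry into square.
Latitude square 8; +1 → 9.
The longitude characters are unchanged.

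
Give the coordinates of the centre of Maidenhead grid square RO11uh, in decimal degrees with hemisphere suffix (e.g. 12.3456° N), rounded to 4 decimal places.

Field R=17, O=14: +17·20° lon, +14·10° lat → SW at lon 160°, lat 50°.
Square 1, 1: +1·2° lon, +1·1° lat → SW at lon 162°, lat 51°.
Subsquare u=20, h=7: +20·0.0833333° lon, +7·0.0416667° lat → SW at lon 163.667°, lat 51.2917°.
Cell spans 0.0833333° lon × 0.0416667° lat. Centre is SW corner plus half of each.
latitude 51.3125° N, longitude 163.7083° E.

51.3125° N, 163.7083° E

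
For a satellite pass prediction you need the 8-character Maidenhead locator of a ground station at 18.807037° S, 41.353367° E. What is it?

LH01qe26

Add 180° to longitude and 90° to latitude: 221.35337, 71.19296.
Field: lon ⌊221.35337/20⌋ = 11 → L; lat ⌊71.19296/10⌋ = 7 → H.
Square: lon ⌊1.35337/2⌋ = 0; lat ⌊1.19296/1⌋ = 1.
Subsquare: lon ⌊1.35337/0.0833333⌋ = 16 → q; lat ⌊0.19296/0.0416667⌋ = 4 → e.
Extended square: lon ⌊0.02003/0.00833333⌋ = 2; lat ⌊0.02630/0.00416667⌋ = 6.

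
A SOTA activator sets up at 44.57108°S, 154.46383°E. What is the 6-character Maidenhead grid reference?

QE75fk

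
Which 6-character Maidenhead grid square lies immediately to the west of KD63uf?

KD63tf

Longitude subsquare u = 20; −1 → 19 = t.
The latitude characters are unchanged.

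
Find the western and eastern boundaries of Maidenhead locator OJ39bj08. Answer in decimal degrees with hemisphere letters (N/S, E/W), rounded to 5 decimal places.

Field O=14, J=9: +14·20° lon, +9·10° lat → SW at lon 100°, lat 0°.
Square 3, 9: +3·2° lon, +9·1° lat → SW at lon 106°, lat 9°.
Subsquare b=1, j=9: +1·0.0833333° lon, +9·0.0416667° lat → SW at lon 106.083°, lat 9.375°.
Extended square 0, 8: +0·0.00833333° lon, +8·0.00416667° lat → SW at lon 106.083°, lat 9.40833°.
Cell spans 0.00833333° lon × 0.00416667° lat.
west 106.08333° E, east 106.09167° E.

106.08333° E, 106.09167° E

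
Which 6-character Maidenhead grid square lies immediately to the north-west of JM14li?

JM14kj

Longitude subsquare l = 11; −1 → 10 = k.
Latitude subsquare i = 8; +1 → 9 = j.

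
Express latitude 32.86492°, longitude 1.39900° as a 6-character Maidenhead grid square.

Add 180° to longitude and 90° to latitude: 181.3990, 122.8649.
Field: 181.3990/20 → 9 → J, 122.8649/10 → 12 → M; chars JM.
Square: 1.3990/2 → 0, 2.8649/1 → 2; chars 02.
Subsquare: 1.3990/0.0833333 → 16 → q, 0.8649/0.0416667 → 20 → u; chars qu.

JM02qu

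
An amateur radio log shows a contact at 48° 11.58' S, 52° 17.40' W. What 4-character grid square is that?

Shift to the Maidenhead origin (180°W, 90°S): lon 127.71, lat 41.81.
Field: 127.71/20 → 6 → G, 41.81/10 → 4 → E; chars GE.
Square: 7.71/2 → 3, 1.81/1 → 1; chars 31.

GE31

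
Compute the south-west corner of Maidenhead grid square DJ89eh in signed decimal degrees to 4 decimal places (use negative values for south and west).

Field D=3, J=9: +3·20° lon, +9·10° lat → SW at lon -120°, lat 0°.
Square 8, 9: +8·2° lon, +9·1° lat → SW at lon -104°, lat 9°.
Subsquare e=4, h=7: +4·0.0833333° lon, +7·0.0416667° lat → SW at lon -103.667°, lat 9.29167°.
latitude 9.2917, longitude -103.6667.

9.2917, -103.6667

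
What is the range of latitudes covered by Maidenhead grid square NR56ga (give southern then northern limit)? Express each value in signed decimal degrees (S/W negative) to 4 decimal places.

Field N=13, R=17: +13·20° lon, +17·10° lat → SW at lon 80°, lat 80°.
Square 5, 6: +5·2° lon, +6·1° lat → SW at lon 90°, lat 86°.
Subsquare g=6, a=0: +6·0.0833333° lon, +0·0.0416667° lat → SW at lon 90.5°, lat 86°.
Cell spans 0.0833333° lon × 0.0416667° lat.
south 86.0000, north 86.0417.

86.0000, 86.0417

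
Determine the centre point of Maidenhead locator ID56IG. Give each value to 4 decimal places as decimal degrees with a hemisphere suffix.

53.7292° S, 9.2917° W

Field I=8, D=3: +8·20° lon, +3·10° lat → SW at lon -20°, lat -60°.
Square 5, 6: +5·2° lon, +6·1° lat → SW at lon -10°, lat -54°.
Subsquare i=8, g=6: +8·0.0833333° lon, +6·0.0416667° lat → SW at lon -9.33333°, lat -53.75°.
Cell spans 0.0833333° lon × 0.0416667° lat. Centre is SW corner plus half of each.
latitude 53.7292° S, longitude 9.2917° W.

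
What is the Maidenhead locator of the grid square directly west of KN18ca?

KN18ba

Longitude subsquare c = 2; −1 → 1 = b.
The latitude characters are unchanged.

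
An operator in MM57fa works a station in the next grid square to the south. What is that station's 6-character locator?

Latitude subsquare a = 0; −1 → -1, wraps to 23 = x, carry into square.
Latitude square 7; −1 → 6.
The longitude characters are unchanged.

MM56fx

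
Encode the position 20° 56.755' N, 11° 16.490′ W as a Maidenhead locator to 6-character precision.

IL40iw

Shift to the Maidenhead origin (180°W, 90°S): lon 168.7252, lat 110.9459.
Field: 168.7252/20 → 8 → I, 110.9459/10 → 11 → L; chars IL.
Square: 8.7252/2 → 4, 0.9459/1 → 0; chars 40.
Subsquare: 0.7252/0.0833333 → 8 → i, 0.9459/0.0416667 → 22 → w; chars iw.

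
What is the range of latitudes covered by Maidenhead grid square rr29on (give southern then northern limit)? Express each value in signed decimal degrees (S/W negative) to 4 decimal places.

Field R=17, R=17: +17·20° lon, +17·10° lat → SW at lon 160°, lat 80°.
Square 2, 9: +2·2° lon, +9·1° lat → SW at lon 164°, lat 89°.
Subsquare o=14, n=13: +14·0.0833333° lon, +13·0.0416667° lat → SW at lon 165.167°, lat 89.5417°.
Cell spans 0.0833333° lon × 0.0416667° lat.
south 89.5417, north 89.5833.

89.5417, 89.5833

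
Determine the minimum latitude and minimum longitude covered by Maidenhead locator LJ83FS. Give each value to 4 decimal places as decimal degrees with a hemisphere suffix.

Field L=11, J=9: +11·20° lon, +9·10° lat → SW at lon 40°, lat 0°.
Square 8, 3: +8·2° lon, +3·1° lat → SW at lon 56°, lat 3°.
Subsquare f=5, s=18: +5·0.0833333° lon, +18·0.0416667° lat → SW at lon 56.4167°, lat 3.75°.
latitude 3.7500° N, longitude 56.4167° E.

3.7500° N, 56.4167° E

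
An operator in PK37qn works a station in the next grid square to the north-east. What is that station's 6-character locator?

Longitude subsquare q = 16; +1 → 17 = r.
Latitude subsquare n = 13; +1 → 14 = o.

PK37ro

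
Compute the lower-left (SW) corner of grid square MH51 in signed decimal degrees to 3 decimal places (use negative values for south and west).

Field M=12, H=7: +12·20° lon, +7·10° lat → SW at lon 60°, lat -20°.
Square 5, 1: +5·2° lon, +1·1° lat → SW at lon 70°, lat -19°.
latitude -19.000, longitude 70.000.

-19.000, 70.000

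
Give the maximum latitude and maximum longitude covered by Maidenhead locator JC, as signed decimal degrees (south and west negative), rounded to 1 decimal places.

-60.0, 20.0

Field J=9, C=2: +9·20° lon, +2·10° lat → SW at lon 0°, lat -70°.
Cell spans 20° lon × 10° lat. NE corner is SW corner plus one full cell.
latitude -60.0, longitude 20.0.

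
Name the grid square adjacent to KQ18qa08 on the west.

KQ18pa98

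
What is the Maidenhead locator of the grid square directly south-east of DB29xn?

DB39am

Longitude subsquare x = 23; +1 → 24, wraps to 0 = a, carry into square.
Longitude square 2; +1 → 3.
Latitude subsquare n = 13; −1 → 12 = m.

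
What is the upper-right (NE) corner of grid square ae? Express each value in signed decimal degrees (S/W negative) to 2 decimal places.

-40.00, -160.00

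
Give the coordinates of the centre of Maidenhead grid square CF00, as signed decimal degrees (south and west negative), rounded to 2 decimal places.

-39.50, -139.00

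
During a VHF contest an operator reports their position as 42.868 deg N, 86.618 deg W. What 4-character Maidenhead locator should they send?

Offset from 180°W / 90°S: lon 93.38°, lat 132.87°.
Field: lon ⌊93.38/20⌋ = 4 → E; lat ⌊132.87/10⌋ = 13 → N.
Square: lon ⌊13.38/2⌋ = 6; lat ⌊2.87/1⌋ = 2.

EN62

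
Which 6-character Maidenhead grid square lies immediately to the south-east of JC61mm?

JC61nl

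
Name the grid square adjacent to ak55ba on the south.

AK54bx

Latitude subsquare a = 0; −1 → -1, wraps to 23 = x, carry into square.
Latitude square 5; −1 → 4.
The longitude characters are unchanged.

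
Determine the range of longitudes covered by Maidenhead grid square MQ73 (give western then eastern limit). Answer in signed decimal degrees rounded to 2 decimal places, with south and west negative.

Field M=12, Q=16: +12·20° lon, +16·10° lat → SW at lon 60°, lat 70°.
Square 7, 3: +7·2° lon, +3·1° lat → SW at lon 74°, lat 73°.
Cell spans 2° lon × 1° lat.
west 74.00, east 76.00.

74.00, 76.00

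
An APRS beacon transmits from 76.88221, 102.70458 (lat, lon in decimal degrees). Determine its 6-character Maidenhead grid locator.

OQ16iv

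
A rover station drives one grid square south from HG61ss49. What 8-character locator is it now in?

HG61ss48

Latitude extended square 9; −1 → 8.
The longitude characters are unchanged.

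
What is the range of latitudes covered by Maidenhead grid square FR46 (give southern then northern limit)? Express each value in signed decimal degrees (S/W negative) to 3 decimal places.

86.000, 87.000

Field F=5, R=17: +5·20° lon, +17·10° lat → SW at lon -80°, lat 80°.
Square 4, 6: +4·2° lon, +6·1° lat → SW at lon -72°, lat 86°.
Cell spans 2° lon × 1° lat.
south 86.000, north 87.000.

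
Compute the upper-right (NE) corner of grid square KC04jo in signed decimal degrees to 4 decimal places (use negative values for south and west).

-65.3750, 20.8333

Field K=10, C=2: +10·20° lon, +2·10° lat → SW at lon 20°, lat -70°.
Square 0, 4: +0·2° lon, +4·1° lat → SW at lon 20°, lat -66°.
Subsquare j=9, o=14: +9·0.0833333° lon, +14·0.0416667° lat → SW at lon 20.75°, lat -65.4167°.
Cell spans 0.0833333° lon × 0.0416667° lat. NE corner is SW corner plus one full cell.
latitude -65.3750, longitude 20.8333.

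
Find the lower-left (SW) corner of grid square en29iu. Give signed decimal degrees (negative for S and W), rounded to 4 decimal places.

49.8333, -95.3333

Field E=4, N=13: +4·20° lon, +13·10° lat → SW at lon -100°, lat 40°.
Square 2, 9: +2·2° lon, +9·1° lat → SW at lon -96°, lat 49°.
Subsquare i=8, u=20: +8·0.0833333° lon, +20·0.0416667° lat → SW at lon -95.3333°, lat 49.8333°.
latitude 49.8333, longitude -95.3333.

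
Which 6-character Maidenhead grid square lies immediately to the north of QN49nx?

QO40na

Latitude subsquare x = 23; +1 → 24, wraps to 0 = a, carry into square.
Latitude square 9; +1 → 10, wraps to 0, carry into field.
Latitude field N = 13; +1 → 14 = O.
The longitude characters are unchanged.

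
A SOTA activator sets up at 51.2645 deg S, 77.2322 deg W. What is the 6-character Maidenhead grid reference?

Shift to the Maidenhead origin (180°W, 90°S): lon 102.7678, lat 38.7355.
Field: 102.7678/20 → 5 → F, 38.7355/10 → 3 → D; chars FD.
Square: 2.7678/2 → 1, 8.7355/1 → 8; chars 18.
Subsquare: 0.7678/0.0833333 → 9 → j, 0.7355/0.0416667 → 17 → r; chars jr.

FD18jr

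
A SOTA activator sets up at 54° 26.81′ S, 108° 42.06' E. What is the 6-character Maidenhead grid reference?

OD45in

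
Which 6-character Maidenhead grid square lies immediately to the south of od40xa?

OC49xx

Latitude subsquare a = 0; −1 → -1, wraps to 23 = x, carry into square.
Latitude square 0; −1 → -1, wraps to 9, carry into field.
Latitude field D = 3; −1 → 2 = C.
The longitude characters are unchanged.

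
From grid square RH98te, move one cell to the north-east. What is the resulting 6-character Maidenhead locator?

Longitude subsquare t = 19; +1 → 20 = u.
Latitude subsquare e = 4; +1 → 5 = f.

RH98uf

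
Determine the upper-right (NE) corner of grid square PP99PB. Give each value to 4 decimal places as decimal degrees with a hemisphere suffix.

Field P=15, P=15: +15·20° lon, +15·10° lat → SW at lon 120°, lat 60°.
Square 9, 9: +9·2° lon, +9·1° lat → SW at lon 138°, lat 69°.
Subsquare p=15, b=1: +15·0.0833333° lon, +1·0.0416667° lat → SW at lon 139.25°, lat 69.0417°.
Cell spans 0.0833333° lon × 0.0416667° lat. NE corner is SW corner plus one full cell.
latitude 69.0833° N, longitude 139.3333° E.

69.0833° N, 139.3333° E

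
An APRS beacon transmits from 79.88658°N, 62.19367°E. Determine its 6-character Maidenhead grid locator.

MQ19cv

Add 180° to longitude and 90° to latitude: 242.1937, 169.8866.
Field: 242.1937/20 → 12 → M, 169.8866/10 → 16 → Q; chars MQ.
Square: 2.1937/2 → 1, 9.8866/1 → 9; chars 19.
Subsquare: 0.1937/0.0833333 → 2 → c, 0.8866/0.0416667 → 21 → v; chars cv.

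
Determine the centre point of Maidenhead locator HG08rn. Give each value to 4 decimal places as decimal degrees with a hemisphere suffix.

21.4375° S, 38.5417° W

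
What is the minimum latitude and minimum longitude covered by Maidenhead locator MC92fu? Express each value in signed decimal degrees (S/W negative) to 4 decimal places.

Field M=12, C=2: +12·20° lon, +2·10° lat → SW at lon 60°, lat -70°.
Square 9, 2: +9·2° lon, +2·1° lat → SW at lon 78°, lat -68°.
Subsquare f=5, u=20: +5·0.0833333° lon, +20·0.0416667° lat → SW at lon 78.4167°, lat -67.1667°.
latitude -67.1667, longitude 78.4167.

-67.1667, 78.4167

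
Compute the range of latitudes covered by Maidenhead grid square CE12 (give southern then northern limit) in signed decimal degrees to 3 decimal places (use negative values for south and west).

Field C=2, E=4: +2·20° lon, +4·10° lat → SW at lon -140°, lat -50°.
Square 1, 2: +1·2° lon, +2·1° lat → SW at lon -138°, lat -48°.
Cell spans 2° lon × 1° lat.
south -48.000, north -47.000.

-48.000, -47.000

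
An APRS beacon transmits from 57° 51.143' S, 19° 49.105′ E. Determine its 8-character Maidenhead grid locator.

JD92vd85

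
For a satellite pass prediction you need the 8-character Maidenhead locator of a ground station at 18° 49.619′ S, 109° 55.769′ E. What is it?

Offset from 180°W / 90°S: lon 289.92948°, lat 71.17302°.
Field: lon ⌊289.92948/20⌋ = 14 → O; lat ⌊71.17302/10⌋ = 7 → H.
Square: lon ⌊9.92948/2⌋ = 4; lat ⌊1.17302/1⌋ = 1.
Subsquare: lon ⌊1.92948/0.0833333⌋ = 23 → x; lat ⌊0.17302/0.0416667⌋ = 4 → e.
Extended square: lon ⌊0.01282/0.00833333⌋ = 1; lat ⌊0.00635/0.00416667⌋ = 1.

OH41xe11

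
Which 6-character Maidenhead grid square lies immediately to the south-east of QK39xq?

QK49ap

Longitude subsquare x = 23; +1 → 24, wraps to 0 = a, carry into square.
Longitude square 3; +1 → 4.
Latitude subsquare q = 16; −1 → 15 = p.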